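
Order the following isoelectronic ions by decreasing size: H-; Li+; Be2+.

All of these have 2 electrons, so size is governed by nuclear charge alone: the more protons, the stronger the pull on the same electron cloud, and the smaller the ion.
Nuclear charges: Be2+ (Z=4), Li+ (Z=3), H- (Z=1).
Largest to smallest: H- > Li+ > Be2+.

H- > Li+ > Be2+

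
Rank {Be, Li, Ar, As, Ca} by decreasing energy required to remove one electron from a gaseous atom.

Ar > As > Be > Ca > Li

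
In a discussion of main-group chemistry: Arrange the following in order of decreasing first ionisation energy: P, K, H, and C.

Across a period the outer electron is held more tightly (higher IE₁); down a group it sits in a higher shell, more shielded, and comes off more easily.
Neither a single period nor a single group — weigh both effects.
P > K: relative to K, both the across-period and down-group shifts push P's first ionization energy up.
C > P: the two effects oppose for this pair; the down-group effect wins (1086 vs 1012 kJ/mol).
H > C: the two effects oppose for this pair; the down-group effect wins (1312 vs 1086 kJ/mol).
Approximate values (kJ/mol): H 1312, C 1086, P 1012, K 419.
So from highest to lowest: H > C > P > K.

H > C > P > K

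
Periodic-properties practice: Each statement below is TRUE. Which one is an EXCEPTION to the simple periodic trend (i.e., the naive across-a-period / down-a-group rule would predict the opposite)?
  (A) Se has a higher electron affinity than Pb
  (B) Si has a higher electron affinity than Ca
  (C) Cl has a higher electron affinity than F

(C)

The general trend: electron affinity increases across a period and decreases down a group.
(A) Se (period 4, group 16) vs Pb (period 6, group 14): the stated order agrees with the simple trend.
(B) Si (period 3, group 14) vs Ca (period 4, group 2): the stated order agrees with the simple trend.
(C) Cl (period 3, group 17) vs F (period 2, group 17): the stated order contradicts the simple trend.
The exception is (C): F's small 2p subshell makes the incoming electron feel strong e⁻–e⁻ repulsion, so Cl actually releases more energy on gaining an electron.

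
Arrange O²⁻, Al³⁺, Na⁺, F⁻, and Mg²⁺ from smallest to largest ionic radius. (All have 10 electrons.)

Al³⁺ < Mg²⁺ < Na⁺ < F⁻ < O²⁻

All of these have 10 electrons, so size is governed by nuclear charge alone: the more protons, the stronger the pull on the same electron cloud, and the smaller the ion.
Nuclear charges: Al³⁺ (Z=13), Mg²⁺ (Z=12), Na⁺ (Z=11), F⁻ (Z=9), O²⁻ (Z=8).
Smallest to largest: Al³⁺ < Mg²⁺ < Na⁺ < F⁻ < O²⁻.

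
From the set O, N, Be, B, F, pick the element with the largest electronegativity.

F

Be is in period 2, group 2; B is in period 2, group 13; N is in period 2, group 15; O is in period 2, group 16; F is in period 2, group 17.
Atoms toward the upper right of the periodic table pull bonding electrons most strongly.
All lie in period 2, so electronegativity increases left to right.
The largest electronegativity among these belongs to F.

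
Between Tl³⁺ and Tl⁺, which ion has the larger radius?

Both ions have Z = 81 protons, but Tl³⁺ has lost more electrons, so its remaining electrons feel a larger effective nuclear charge per electron and are pulled in more tightly.
Higher positive charge → smaller ion, so Tl⁺ > Tl³⁺.

Tl⁺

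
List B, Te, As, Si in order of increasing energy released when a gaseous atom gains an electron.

B < As < Si < Te

B is in period 2, group 13; Si is in period 3, group 14; As is in period 4, group 15; Te is in period 5, group 16.
Electron affinity generally becomes more exothermic across a period toward the halogens and less exothermic down a group.
These sit on a diagonal, where the across-period and down-group effects partly cancel.
As > B: the two effects oppose for this pair; the across-period effect wins (78 vs 27 kJ/mol).
Si > As: the two effects oppose for this pair; the down-group effect wins (134 vs 78 kJ/mol).
Te > Si: period and group pull opposite ways; the across-period shift dominates (190 vs 134 kJ/mol).
For reference (kJ/mol): B 27, Si 134, As 78, Te 190.
So from lowest to highest: B < As < Si < Te.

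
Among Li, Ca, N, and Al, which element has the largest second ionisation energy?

After 1 electron has been removed, what remains? Li⁺ is the bare [He] core; Ca⁺ still has 1 valence electron; N⁺ still has 4 valence electrons; Al⁺ still has 2 valence electrons.
Pulling an electron out of a noble-gas core costs far more than removing a remaining valence electron, so Li sits at the high end of IE_2.
Valence configurations: Ca⁺ [Ar]4s¹, N⁺ [He]2s²2p², Al⁺ [Ne]3s².
Tabulated IE_2 (kJ/mol): Li 7298, Ca 1145, N 2856, Al 1817.
Putting it together, IE_2: Ca < Al < N < Li.

Li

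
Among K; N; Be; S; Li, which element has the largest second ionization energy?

Li

IE_2 is the cost of taking one more electron from the +1 cation: K⁺ is the bare [Ar] core; N⁺ still has 4 valence electrons; Be⁺ still has 1 valence electron; S⁺ still has 5 valence electrons; Li⁺ is the bare [He] core.
Pulling an electron out of a noble-gas core costs far more than removing a remaining valence electron, so K and Li sit at the high end of IE_2.
Valence configurations: N⁺ [He]2s²2p², Be⁺ [He]2s¹, S⁺ [Ne]3s²3p³.
Tabulated IE_2 (kJ/mol): K 3052, N 2856, Be 1757, S 2252, Li 7298.
Overall IE_2 order: Be < S < N < K < Li.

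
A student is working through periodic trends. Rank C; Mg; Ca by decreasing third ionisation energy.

Mg > Ca > C

The third ionization energy removes an electron from the +2 ion. For each element: C²⁺ still has 2 valence electrons; Mg²⁺ is the bare [Ne] core; Ca²⁺ is the bare [Ar] core.
Breaking into a closed-shell core is much more expensive than removing a leftover valence electron — Ca and Mg have the largest IE_3 here.
The numbers (kJ/mol): C 4620, Mg 7733, Ca 4912.
Hence IE_3: C < Ca < Mg.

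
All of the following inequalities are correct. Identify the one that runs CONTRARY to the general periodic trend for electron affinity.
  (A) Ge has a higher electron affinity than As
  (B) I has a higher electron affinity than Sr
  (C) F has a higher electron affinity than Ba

The general trend: electron affinity increases across a period and decreases down a group.
(A) Ge (period 4, group 14) vs As (period 4, group 15): the stated order contradicts the simple trend.
(B) I (period 5, group 17) vs Sr (period 5, group 2): the stated order agrees with the simple trend.
(C) F (period 2, group 17) vs Ba (period 6, group 2): the stated order agrees with the simple trend.
The exception is (A): adding an electron to As's half-filled 4p³ is unfavourable, so Ge (4p²) has the more exothermic EA.

(A)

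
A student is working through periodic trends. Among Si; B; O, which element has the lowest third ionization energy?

Si

Consider each +2 ion: Si²⁺ still has 2 valence electrons; B²⁺ still has 1 valence electron; O²⁺ still has 4 valence electrons.
All are still removing valence electrons, so compare the +2 ions as you would atoms: IE_3 generally rises across a period (higher Z_eff) and falls down a group (larger shell), subject to the usual subshell exceptions.
Valence configurations: Si²⁺ [Ne]3s², B²⁺ [He]2s¹, O²⁺ [He]2s²2p².
The numbers (kJ/mol): Si 3232, B 3660, O 5300.
So the third ionization energies run Si < B < O.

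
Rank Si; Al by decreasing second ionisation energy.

Al > Si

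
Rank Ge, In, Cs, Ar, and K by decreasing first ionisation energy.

Ar is in period 3, group 18; K is in period 4, group 1; Ge is in period 4, group 14; In is in period 5, group 13; Cs is in period 6, group 1.
Removing the outermost electron gets harder across a period and easier down a group.
Neither a single period nor a single group — weigh both effects.
K > Cs: K sits above Cs in group 1, so the down-group effect alone puts K higher.
In > K: period and group pull opposite ways; the across-period shift dominates (558 vs 419 kJ/mol).
Ge > In: relative to In, both the across-period and down-group shifts push Ge's first ionization energy up.
Ar > Ge: relative to Ge, both the across-period and down-group shifts push Ar's first ionization energy up.
For reference (kJ/mol): Ar 1521, K 419, Ge 762, In 558, Cs 376.
So from highest to lowest: Ar > Ge > In > K > Cs.

Ar > Ge > In > K > Cs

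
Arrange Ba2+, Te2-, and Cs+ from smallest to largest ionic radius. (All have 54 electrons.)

Ba2+ < Cs+ < Te2-

All of these have 54 electrons, so size is governed by nuclear charge alone: the more protons, the stronger the pull on the same electron cloud, and the smaller the ion.
Nuclear charges: Ba2+ (Z=56), Cs+ (Z=55), Te2- (Z=52).
Smallest to largest: Ba2+ < Cs+ < Te2-.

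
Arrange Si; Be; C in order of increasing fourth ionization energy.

Si < C < Be

The fourth ionization energy removes an electron from the +3 ion. For each element: Si³⁺ still has 1 valence electron; Be³⁺ is already 1 electron into the core; C³⁺ still has 1 valence electron.
Core electrons are held far more tightly than valence electrons, so Be tops the IE_4 order.
Valence configurations: Si³⁺ [Ne]3s¹, C³⁺ [He]2s¹.
The numbers (kJ/mol): Si 4356, Be 21007, C 6223.
Putting it together, IE_4: Si < C < Be.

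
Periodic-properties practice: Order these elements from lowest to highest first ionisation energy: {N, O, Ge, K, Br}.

IE₁ increases left→right with effective nuclear charge and decreases top→bottom as the valence shell moves farther out.
Here both period and group differ, so the two effects have to be weighed against each other.
Ge > K: Ge lies to the right of K in period 4, so the across-period effect alone puts Ge higher.
Br > Ge: Br lies to the right of Ge in period 4, so the across-period effect alone puts Br higher.
O > Br: period and group pull opposite ways; the down-group shift dominates (1314 vs 1140 kJ/mol).
N > O: this pair runs against the simple trend — see the exception note.
Note the exception: N has a higher first ionization energy than O, contrary to the simple trend — pairing an electron in O's 2p⁴ costs repulsion energy, so O ionizes more easily than half-filled N (2p³).
Approximate values (kJ/mol): N 1402, O 1314, K 419, Ge 762, Br 1140.
So from lowest to highest: K < Ge < Br < O < N.

K < Ge < Br < O < N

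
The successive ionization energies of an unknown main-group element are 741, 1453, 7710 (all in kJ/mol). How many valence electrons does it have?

Look for the largest jump between consecutive ionization energies: IE3/IE2 ≈ 5.3, far larger than any earlier ratio.
That jump marks the point where a core electron is being removed. So the atom has 2 valence electrons.

2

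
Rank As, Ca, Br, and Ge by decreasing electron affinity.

Br > Ge > As > Ca

Ca is in period 4, group 2; Ge is in period 4, group 14; As is in period 4, group 15; Br is in period 4, group 17.
Adding an electron releases more energy for atoms nearer the top right (short of the noble gases).
All lie in period 4; the across-period trend (electron affinity increases left to right) applies, with the exception below.
Note the exception: Ge has a higher electron affinity than As, contrary to the simple trend — adding an electron to As's half-filled 4p³ is unfavourable, so Ge (4p²) has the more exothermic EA.
Approximate values (kJ/mol): Ca 2, Ge 119, As 78, Br 325.
So from highest to lowest: Br > Ge > As > Ca.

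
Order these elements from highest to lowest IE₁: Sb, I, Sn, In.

In is in period 5, group 13; Sn is in period 5, group 14; Sb is in period 5, group 15; I is in period 5, group 17.
First ionization energy rises across a period (greater Z_eff holds electrons more tightly) and falls down a group (valence electrons are farther from the nucleus).
All lie in period 5, so first ionization energy increases left to right.
So from highest to lowest: I > Sb > Sn > In.

I > Sb > Sn > In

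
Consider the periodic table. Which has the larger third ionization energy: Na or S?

The third ionization energy removes an electron from the +2 ion. For each element: Na²⁺ is already 1 electron into the core; S²⁺ still has 4 valence electrons.
Pulling an electron out of a noble-gas core costs far more than removing a remaining valence electron, so Na sits at the high end of IE_3.
The numbers (kJ/mol): Na 6910, S 3357.
Putting it together, IE_3: S < Na.

Na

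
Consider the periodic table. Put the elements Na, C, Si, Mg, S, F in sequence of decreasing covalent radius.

C is in period 2, group 14; F is in period 2, group 17; Na is in period 3, group 1; Mg is in period 3, group 2; Si is in period 3, group 14; S is in period 3, group 16.
Atomic radius shrinks across a period as nuclear charge pulls the same shell inward, and grows down a group as new shells are added.
Neither a single period nor a single group — weigh both effects.
C > F: C lies to the left of F in period 2, so the across-period effect alone puts C larger.
S > C: the two effects oppose for this pair; the down-group effect wins (103 vs 75 pm).
Si > S: Si lies to the left of S in period 3, so the across-period effect alone puts Si larger.
Mg > Si: Mg lies to the left of Si in period 3, so the across-period effect alone puts Mg larger.
Na > Mg: Na lies to the left of Mg in period 3, so the across-period effect alone puts Na larger.
Approximate values (pm): C 75, F 64, Na 155, Mg 139, Si 116, S 103.
So from largest to smallest: Na > Mg > Si > S > C > F.

Na > Mg > Si > S > C > F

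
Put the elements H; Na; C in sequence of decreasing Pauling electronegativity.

C > H > Na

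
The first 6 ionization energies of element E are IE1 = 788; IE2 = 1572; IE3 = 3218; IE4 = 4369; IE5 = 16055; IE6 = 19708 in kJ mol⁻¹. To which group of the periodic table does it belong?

Look for the largest jump between consecutive ionization energies: IE5/IE4 ≈ 3.7, far larger than any earlier ratio.
That jump marks the point where a core electron is being removed. So the atom has 4 valence electrons.
A main-group element with 4 valence electrons is in group 14.

Group 14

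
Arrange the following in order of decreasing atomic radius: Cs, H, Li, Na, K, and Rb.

Radius decreases left→right (rising Z_eff, same n) and increases top→bottom (higher n).
All are in group 1, so atomic radius increases down the group.
So from largest to smallest: Cs > Rb > K > Na > Li > H.

Cs, Rb, K, Na, Li, H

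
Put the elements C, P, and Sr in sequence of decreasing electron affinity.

C > P > Sr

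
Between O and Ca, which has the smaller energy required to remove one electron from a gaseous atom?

O is in period 2, group 16; Ca is in period 4, group 2.
Removing the outermost electron gets harder across a period and easier down a group.
These span different periods and groups, so the two trends combine.
O > Ca: relative to Ca, both the across-period and down-group shifts push O's first ionization energy up.
For reference (kJ/mol): O 1314, Ca 590.
So Ca has the smaller energy required to remove one electron from a gaseous atom (Ca < O).

Ca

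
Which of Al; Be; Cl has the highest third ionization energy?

The third ionization energy removes an electron from the +2 ion. For each element: Al²⁺ still has 1 valence electron; Be²⁺ is the bare [He] core; Cl²⁺ still has 5 valence electrons.
Core electrons are held far more tightly than valence electrons, so Be tops the IE_3 order.
Valence configurations: Al²⁺ [Ne]3s¹, Cl²⁺ [Ne]3s²3p³.
Approximate IE_3 values (kJ/mol): Al 2745, Be 14849, Cl 3822.
So the third ionization energies run Al < Cl < Be.

Be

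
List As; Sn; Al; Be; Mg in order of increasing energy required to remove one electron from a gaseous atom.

Al, Sn, Mg, Be, As

Be is in period 2, group 2; Mg is in period 3, group 2; Al is in period 3, group 13; As is in period 4, group 15; Sn is in period 5, group 14.
First ionization energy rises across a period (greater Z_eff holds electrons more tightly) and falls down a group (valence electrons are farther from the nucleus).
Neither a single period nor a single group — weigh both effects.
Sn > Al: period and group pull opposite ways; the across-period shift dominates (709 vs 578 kJ/mol).
Mg > Sn: the two effects oppose for this pair; the down-group effect wins (738 vs 709 kJ/mol).
Be > Mg: Be sits above Mg in group 2, so the down-group effect alone puts Be higher.
As > Be: the two effects oppose for this pair; the across-period effect wins (947 vs 900 kJ/mol).
Note the exception: Mg has a higher first ionization energy than Al, contrary to the simple trend — Al's single 3p electron is easier to remove than one from Mg's filled 3s².
For reference (kJ/mol): Be 900, Mg 738, Al 578, As 947, Sn 709.
So from lowest to highest: Al < Sn < Mg < Be < As.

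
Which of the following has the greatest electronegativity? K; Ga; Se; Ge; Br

Br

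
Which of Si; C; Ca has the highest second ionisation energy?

Consider each +1 ion: Si⁺ still has 3 valence electrons; C⁺ still has 3 valence electrons; Ca⁺ still has 1 valence electron.
All are still removing valence electrons, so compare the +1 ions as you would atoms: IE_2 generally rises across a period (higher Z_eff) and falls down a group (larger shell), subject to the usual subshell exceptions.
Valence configurations: Si⁺ [Ne]3s²3p¹, C⁺ [He]2s²2p¹, Ca⁺ [Ar]4s¹.
The numbers (kJ/mol): Si 1577, C 2353, Ca 1145.
Hence IE_2: Ca < Si < C.

C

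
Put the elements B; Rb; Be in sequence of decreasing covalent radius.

Be is in period 2, group 2; B is in period 2, group 13; Rb is in period 5, group 1.
Moving right in a period, electrons are added to the same shell under a stronger nuclear pull, so atoms get smaller; moving down, a new shell is opened and atoms get larger.
These span different periods and groups, so the two trends combine.
Be > B: Be lies to the left of B in period 2, so the across-period effect alone puts Be larger.
Rb > Be: both effects reinforce here, so Rb is clearly the larger of the two.
Approximate values (pm): Be 102, B 85, Rb 210.
So from largest to smallest: Rb > Be > B.

Rb > Be > B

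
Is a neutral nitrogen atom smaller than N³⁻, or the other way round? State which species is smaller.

Forming N³⁻ adds 3 electrons to N. More electron–electron repulsion in the same shell, with unchanged nuclear charge, lets the cloud expand.
An anion is larger than its parent atom: N³⁻ > N.

N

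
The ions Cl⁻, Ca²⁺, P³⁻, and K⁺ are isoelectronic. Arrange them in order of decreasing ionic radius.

All of these have 18 electrons, so size is governed by nuclear charge alone: the more protons, the stronger the pull on the same electron cloud, and the smaller the ion.
Nuclear charges: Ca²⁺ (Z=20), K⁺ (Z=19), Cl⁻ (Z=17), P³⁻ (Z=15).
Largest to smallest: P³⁻ > Cl⁻ > K⁺ > Ca²⁺.

P³⁻, Cl⁻, K⁺, Ca²⁺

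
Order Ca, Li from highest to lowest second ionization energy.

Li > Ca

Consider each +1 ion: Ca⁺ still has 1 valence electron; Li⁺ is the bare [He] core.
Pulling an electron out of a noble-gas core costs far more than removing a remaining valence electron, so Li sits at the high end of IE_2.
The numbers (kJ/mol): Ca 1145, Li 7298.
Hence IE_2: Ca < Li.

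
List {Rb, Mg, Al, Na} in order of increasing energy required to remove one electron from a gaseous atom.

Removing the outermost electron gets harder across a period and easier down a group.
Here both period and group differ, so the two effects have to be weighed against each other.
Na > Rb: Na sits above Rb in group 1, so the down-group effect alone puts Na higher.
Al > Na: both are in period 3; the period trend gives Al the larger value.
Mg > Al: this pair runs against the simple trend — see the exception note.
Note the exception: Mg has a higher first ionization energy than Al, contrary to the simple trend — Al's single 3p electron is easier to remove than one from Mg's filled 3s².
Approximate values (kJ/mol): Na 496, Mg 738, Al 578, Rb 403.
So from lowest to highest: Rb < Na < Al < Mg.

Rb < Na < Al < Mg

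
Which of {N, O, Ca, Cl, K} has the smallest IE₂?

Consider each +1 ion: N⁺ still has 4 valence electrons; O⁺ still has 5 valence electrons; Ca⁺ still has 1 valence electron; Cl⁺ still has 6 valence electrons; K⁺ is the bare [Ar] core.
Usually core removal costs more than valence removal, but here the competition is close: a tightly held n=2 valence electron can cost more to remove than an n=3 core electron, so the actual values have to decide it.
Valence configurations: N⁺ [He]2s²2p², O⁺ [He]2s²2p³, Ca⁺ [Ar]4s¹, Cl⁺ [Ne]3s²3p⁴.
Tabulated IE_2 (kJ/mol): N 2856, O 3388, Ca 1145, Cl 2298, K 3052.
Overall IE_2 order: Ca < Cl < N < K < O.

Ca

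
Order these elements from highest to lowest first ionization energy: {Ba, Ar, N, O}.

Ar > N > O > Ba

N is in period 2, group 15; O is in period 2, group 16; Ar is in period 3, group 18; Ba is in period 6, group 2.
IE₁ increases left→right with effective nuclear charge and decreases top→bottom as the valence shell moves farther out.
Here both period and group differ, so the two effects have to be weighed against each other.
O > Ba: both effects reinforce here, so O is clearly the higher of the two.
N > O: this pair runs against the simple trend — see the exception note.
Ar > N: the two effects oppose for this pair; the across-period effect wins (1521 vs 1402 kJ/mol).
Note the exception: N has a higher first ionization energy than O, contrary to the simple trend — pairing an electron in O's 2p⁴ costs repulsion energy, so O ionizes more easily than half-filled N (2p³).
Tabulated first ionization energy (kJ/mol): N 1402, O 1314, Ar 1521, Ba 503.
So from highest to lowest: Ar > N > O > Ba.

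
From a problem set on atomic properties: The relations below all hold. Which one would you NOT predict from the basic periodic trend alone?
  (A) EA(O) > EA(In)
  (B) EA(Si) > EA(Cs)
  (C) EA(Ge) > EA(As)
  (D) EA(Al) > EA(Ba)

The general trend: electron affinity increases across a period and decreases down a group.
(A) O (period 2, group 16) vs In (period 5, group 13): the stated order agrees with the simple trend.
(B) Si (period 3, group 14) vs Cs (period 6, group 1): the stated order agrees with the simple trend.
(C) Ge (period 4, group 14) vs As (period 4, group 15): the stated order contradicts the simple trend.
(D) Al (period 3, group 13) vs Ba (period 6, group 2): the stated order agrees with the simple trend.
The exception is (C): adding an electron to As's half-filled 4p³ is unfavourable, so Ge (4p²) has the more exothermic EA.

(C)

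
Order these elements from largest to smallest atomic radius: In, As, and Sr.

Sr, In, As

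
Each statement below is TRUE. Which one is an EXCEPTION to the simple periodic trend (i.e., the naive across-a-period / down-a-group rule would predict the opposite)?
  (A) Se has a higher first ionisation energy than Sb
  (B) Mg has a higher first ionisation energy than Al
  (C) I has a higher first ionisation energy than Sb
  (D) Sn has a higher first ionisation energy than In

The general trend: first ionisation energy increases across a period and decreases down a group.
(A) Se (period 4, group 16) vs Sb (period 5, group 15): the stated order agrees with the simple trend.
(B) Mg (period 3, group 2) vs Al (period 3, group 13): the stated order contradicts the simple trend.
(C) I (period 5, group 17) vs Sb (period 5, group 15): the stated order agrees with the simple trend.
(D) Sn (period 5, group 14) vs In (period 5, group 13): the stated order agrees with the simple trend.
The exception is (B): Al's single 3p electron is easier to remove than one from Mg's filled 3s².

(B)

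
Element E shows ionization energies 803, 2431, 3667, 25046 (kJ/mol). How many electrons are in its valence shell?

3

Look for the largest jump between consecutive ionization energies: IE4/IE3 ≈ 6.8, far larger than any earlier ratio.
That jump marks the point where a core electron is being removed. So the atom has 3 valence electrons.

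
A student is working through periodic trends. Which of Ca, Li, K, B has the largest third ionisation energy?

After 2 electrons have been removed, what remains? Ca²⁺ is the bare [Ar] core; Li²⁺ is already 1 electron into the core; K²⁺ is already 1 electron into the core; B²⁺ still has 1 valence electron.
Pulling an electron out of a noble-gas core costs far more than removing a remaining valence electron, so K, Ca and Li sit at the high end of IE_3.
Tabulated IE_3 (kJ/mol): Ca 4912, Li 11815, K 4420, B 3660.
Putting it together, IE_3: B < K < Ca < Li.

Li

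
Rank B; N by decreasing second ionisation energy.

The second ionization energy removes an electron from the +1 ion. For each element: B⁺ still has 2 valence electrons; N⁺ still has 4 valence electrons.
All are still removing valence electrons, so compare the +1 ions as you would atoms: IE_2 generally rises across a period (higher Z_eff) and falls down a group (larger shell), subject to the usual subshell exceptions.
Valence configurations: B⁺ [He]2s², N⁺ [He]2s²2p².
Tabulated IE_2 (kJ/mol): B 2427, N 2856.
Putting it together, IE_2: B < N.

N, B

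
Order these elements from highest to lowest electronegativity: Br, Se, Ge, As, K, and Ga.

Br, Se, As, Ge, Ga, K

K is in period 4, group 1; Ga is in period 4, group 13; Ge is in period 4, group 14; As is in period 4, group 15; Se is in period 4, group 16; Br is in period 4, group 17.
EN rises left→right (higher Z_eff, smaller atoms) and falls top→bottom (larger, more shielded atoms).
All lie in period 4, so electronegativity increases left to right.
So from highest to lowest: Br > Se > As > Ge > Ga > K.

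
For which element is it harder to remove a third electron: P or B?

IE_3 is the cost of taking one more electron from the +2 cation: P²⁺ still has 3 valence electrons; B²⁺ still has 1 valence electron.
All are still removing valence electrons, so compare the +2 ions as you would atoms: IE_3 generally rises across a period (higher Z_eff) and falls down a group (larger shell), subject to the usual subshell exceptions.
Valence configurations: P²⁺ [Ne]3s²3p¹, B²⁺ [He]2s¹.
Tabulated IE_3 (kJ/mol): P 2914, B 3660.
So the third ionization energies run P < B.

B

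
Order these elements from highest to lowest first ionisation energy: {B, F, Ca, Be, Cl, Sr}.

F > Cl > Be > B > Ca > Sr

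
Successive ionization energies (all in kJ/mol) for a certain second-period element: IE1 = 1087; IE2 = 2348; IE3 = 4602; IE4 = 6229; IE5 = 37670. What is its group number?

Look for the largest jump between consecutive ionization energies: IE5/IE4 ≈ 6.0, far larger than any earlier ratio.
That jump marks the point where a core electron is being removed. So the atom has 4 valence electrons.
A main-group element with 4 valence electrons is in group 14.

Group 14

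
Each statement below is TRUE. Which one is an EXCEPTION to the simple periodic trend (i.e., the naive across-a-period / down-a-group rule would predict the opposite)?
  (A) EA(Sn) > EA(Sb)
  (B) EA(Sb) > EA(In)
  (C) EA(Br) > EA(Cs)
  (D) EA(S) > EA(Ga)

(A)

The general trend: electron affinity increases across a period and decreases down a group.
(A) Sn (period 5, group 14) vs Sb (period 5, group 15): the stated order contradicts the simple trend.
(B) Sb (period 5, group 15) vs In (period 5, group 13): the stated order agrees with the simple trend.
(C) Br (period 4, group 17) vs Cs (period 6, group 1): the stated order agrees with the simple trend.
(D) S (period 3, group 16) vs Ga (period 4, group 13): the stated order agrees with the simple trend.
The exception is (A): adding an electron to Sb's half-filled 5p³ is unfavourable, so Sn has the more exothermic EA.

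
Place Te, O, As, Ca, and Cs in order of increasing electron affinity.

O is in period 2, group 16; Ca is in period 4, group 2; As is in period 4, group 15; Te is in period 5, group 16; Cs is in period 6, group 1.
Atoms with high Z_eff and room in the valence shell (especially the halogens) have the most exothermic electron affinities.
Neither a single period nor a single group — weigh both effects.
Cs > Ca: this pair runs against the simple trend — see the exception note.
As > Cs: relative to Cs, both the across-period and down-group shifts push As's electron affinity up.
O > As: relative to As, both the across-period and down-group shifts push O's electron affinity up.
Te > O: this pair runs against the simple trend — see the exception note.
Note the exception: Cs has a higher electron affinity than Ca, contrary to the simple trend — adding an electron to Ca (ns²) has to open a new, higher-energy np subshell, which is unfavourable.
Note the exception: Te has a higher electron affinity than O, contrary to the simple trend — O's compact 2p subshell gives strong electron–electron repulsion on the added electron.
Tabulated electron affinity (kJ/mol): O 141, Ca 2, As 78, Te 190, Cs 46.
So from lowest to highest: Ca < Cs < As < O < Te.

Ca < Cs < As < O < Te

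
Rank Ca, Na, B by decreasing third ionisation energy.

Na > Ca > B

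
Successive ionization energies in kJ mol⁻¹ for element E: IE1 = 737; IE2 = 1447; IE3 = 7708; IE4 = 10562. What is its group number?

Look for the largest jump between consecutive ionization energies: IE3/IE2 ≈ 5.3, far larger than any earlier ratio.
That jump marks the point where a core electron is being removed. So the atom has 2 valence electrons.
A main-group element with 2 valence electrons is in group 2.

Group 2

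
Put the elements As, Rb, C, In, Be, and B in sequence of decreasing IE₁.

C > As > Be > B > In > Rb

Be is in period 2, group 2; B is in period 2, group 13; C is in period 2, group 14; As is in period 4, group 15; Rb is in period 5, group 1; In is in period 5, group 13.
Removing the outermost electron gets harder across a period and easier down a group.
Neither a single period nor a single group — weigh both effects.
In > Rb: In lies to the right of Rb in period 5, so the across-period effect alone puts In higher.
B > In: they share group 13; the group trend gives B the larger value.
Be > B: this pair runs against the simple trend — see the exception note.
As > Be: the two effects oppose for this pair; the across-period effect wins (947 vs 900 kJ/mol).
C > As: the two effects oppose for this pair; the down-group effect wins (1086 vs 947 kJ/mol).
Note the exception: Be has a higher first ionization energy than B, contrary to the simple trend — removing B's lone 2p electron is easier than breaking Be's filled 2s².
Tabulated first ionization energy (kJ/mol): Be 900, B 801, C 1086, As 947, Rb 403, In 558.
So from highest to lowest: C > As > Be > B > In > Rb.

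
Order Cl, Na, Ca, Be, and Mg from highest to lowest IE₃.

Be > Mg > Na > Ca > Cl

After 2 electrons have been removed, what remains? Cl²⁺ still has 5 valence electrons; Na²⁺ is already 1 electron into the core; Ca²⁺ is the bare [Ar] core; Be²⁺ is the bare [He] core; Mg²⁺ is the bare [Ne] core.
Pulling an electron out of a noble-gas core costs far more than removing a remaining valence electron, so Ca, Na, Mg and Be sit at the high end of IE_3.
Approximate IE_3 values (kJ/mol): Cl 3822, Na 6910, Ca 4912, Be 14849, Mg 7733.
Overall IE_3 order: Cl < Ca < Na < Mg < Be.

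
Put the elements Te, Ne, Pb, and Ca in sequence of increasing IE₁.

Ca, Pb, Te, Ne

Ne is in period 2, group 18; Ca is in period 4, group 2; Te is in period 5, group 16; Pb is in period 6, group 14.
IE₁ increases left→right with effective nuclear charge and decreases top→bottom as the valence shell moves farther out.
Neither a single period nor a single group — weigh both effects.
Pb > Ca: the two effects oppose for this pair; the across-period effect wins (716 vs 590 kJ/mol).
Te > Pb: both effects reinforce here, so Te is clearly the higher of the two.
Ne > Te: both effects reinforce here, so Ne is clearly the higher of the two.
For reference (kJ/mol): Ne 2081, Ca 590, Te 869, Pb 716.
So from lowest to highest: Ca < Pb < Te < Ne.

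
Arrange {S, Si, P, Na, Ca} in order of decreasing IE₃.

Na, Ca, S, Si, P

The third ionization energy removes an electron from the +2 ion. For each element: S²⁺ still has 4 valence electrons; Si²⁺ still has 2 valence electrons; P²⁺ still has 3 valence electrons; Na²⁺ is already 1 electron into the core; Ca²⁺ is the bare [Ar] core.
Pulling an electron out of a noble-gas core costs far more than removing a remaining valence electron, so Ca and Na sit at the high end of IE_3.
Valence configurations: S²⁺ [Ne]3s²3p², Si²⁺ [Ne]3s², P²⁺ [Ne]3s²3p¹.
P²⁺ loses a lone 3p electron whereas Si²⁺ must break into a filled 3s² pair, so IE_3(Si) > IE_3(P) even though P has the higher nuclear charge.
The numbers (kJ/mol): S 3357, Si 3232, P 2914, Na 6910, Ca 4912.
So the third ionization energies run P < Si < S < Ca < Na.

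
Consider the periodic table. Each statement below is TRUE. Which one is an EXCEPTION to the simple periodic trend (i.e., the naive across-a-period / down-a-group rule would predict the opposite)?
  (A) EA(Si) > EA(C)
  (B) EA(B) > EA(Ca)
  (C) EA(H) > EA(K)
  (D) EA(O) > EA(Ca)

The general trend: electron affinity increases across a period and decreases down a group.
(A) Si (period 3, group 14) vs C (period 2, group 14): the stated order contradicts the simple trend.
(B) B (period 2, group 13) vs Ca (period 4, group 2): the stated order agrees with the simple trend.
(C) H (period 1, group 1) vs K (period 4, group 1): the stated order agrees with the simple trend.
(D) O (period 2, group 16) vs Ca (period 4, group 2): the stated order agrees with the simple trend.
The exception is (A): Si's larger, more diffuse 3p orbitals accept an added electron slightly more readily than C's compact 2p.

(A)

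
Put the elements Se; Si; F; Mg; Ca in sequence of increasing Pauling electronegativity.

Ca < Mg < Si < Se < F

F is in period 2, group 17; Mg is in period 3, group 2; Si is in period 3, group 14; Ca is in period 4, group 2; Se is in period 4, group 16.
Electronegativity increases across a period and decreases down a group, tracking effective nuclear charge and atomic size.
These span different periods and groups, so the two trends combine.
Mg > Ca: they share group 2; the group trend gives Mg the larger value.
Si > Mg: Si lies to the right of Mg in period 3, so the across-period effect alone puts Si higher.
Se > Si: period and group pull opposite ways; the across-period shift dominates (2.55 vs 1.90).
F > Se: relative to Se, both the across-period and down-group shifts push F's electronegativity up.
Tabulated electronegativity (Pauling): F 3.98, Mg 1.31, Si 1.90, Ca 1.00, Se 2.55.
So from lowest to highest: Ca < Mg < Si < Se < F.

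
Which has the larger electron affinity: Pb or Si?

Si is in period 3, group 14; Pb is in period 6, group 14.
Atoms with high Z_eff and room in the valence shell (especially the halogens) have the most exothermic electron affinities.
All are in group 14, so electron affinity increases up the group.
So Si has the larger electron affinity (Si > Pb).

Si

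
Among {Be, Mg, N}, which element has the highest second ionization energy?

N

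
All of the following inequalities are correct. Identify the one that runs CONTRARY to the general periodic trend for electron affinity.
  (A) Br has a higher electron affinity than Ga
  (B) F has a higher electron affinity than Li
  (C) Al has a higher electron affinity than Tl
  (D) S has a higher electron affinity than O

The general trend: electron affinity increases across a period and decreases down a group.
(A) Br (period 4, group 17) vs Ga (period 4, group 13): the stated order agrees with the simple trend.
(B) F (period 2, group 17) vs Li (period 2, group 1): the stated order agrees with the simple trend.
(C) Al (period 3, group 13) vs Tl (period 6, group 13): the stated order agrees with the simple trend.
(D) S (period 3, group 16) vs O (period 2, group 16): the stated order contradicts the simple trend.
The exception is (D): the compact 2p subshell of O repels the added electron more than S's larger 3p does.

(D)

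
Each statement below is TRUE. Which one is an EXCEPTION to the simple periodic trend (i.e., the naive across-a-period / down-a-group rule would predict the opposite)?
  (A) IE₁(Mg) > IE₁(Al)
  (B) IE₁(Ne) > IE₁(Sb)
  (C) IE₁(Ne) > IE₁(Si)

The general trend: first ionisation energy increases across a period and decreases down a group.
(A) Mg (period 3, group 2) vs Al (period 3, group 13): the stated order contradicts the simple trend.
(B) Ne (period 2, group 18) vs Sb (period 5, group 15): the stated order agrees with the simple trend.
(C) Ne (period 2, group 18) vs Si (period 3, group 14): the stated order agrees with the simple trend.
The exception is (A): Al's single 3p electron is easier to remove than one from Mg's filled 3s².

(A)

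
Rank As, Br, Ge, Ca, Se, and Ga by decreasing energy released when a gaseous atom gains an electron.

Br > Se > Ge > As > Ga > Ca

Ca is in period 4, group 2; Ga is in period 4, group 13; Ge is in period 4, group 14; As is in period 4, group 15; Se is in period 4, group 16; Br is in period 4, group 17.
Adding an electron releases more energy for atoms nearer the top right (short of the noble gases).
All lie in period 4; the across-period trend (electron affinity increases left to right) applies, with the exception below.
Note the exception: Ge has a higher electron affinity than As, contrary to the simple trend — adding an electron to As's half-filled 4p³ is unfavourable, so Ge (4p²) has the more exothermic EA.
For reference (kJ/mol): Ca 2, Ga 29, Ge 119, As 78, Se 195, Br 325.
So from highest to lowest: Br > Se > Ge > As > Ga > Ca.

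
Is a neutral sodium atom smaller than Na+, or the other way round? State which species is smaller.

Na+

Forming Na+ removes 1 electron from Na. Fewer electrons for the same nuclear charge means less shielding and a higher Z_eff on the remaining electrons, and for main-group metals the entire outer shell is lost.
A cation is smaller than its parent atom: Na+ < Na.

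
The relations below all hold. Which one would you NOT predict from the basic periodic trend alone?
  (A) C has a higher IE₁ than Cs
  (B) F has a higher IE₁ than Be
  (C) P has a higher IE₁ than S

(C)

The general trend: IE₁ increases across a period and decreases down a group.
(A) C (period 2, group 14) vs Cs (period 6, group 1): the stated order agrees with the simple trend.
(B) F (period 2, group 17) vs Be (period 2, group 2): the stated order agrees with the simple trend.
(C) P (period 3, group 15) vs S (period 3, group 16): the stated order contradicts the simple trend.
The exception is (C): S (3p⁴) ionizes more easily than half-filled P (3p³) because the paired 3p electron in S is pushed out by e⁻–e⁻ repulsion.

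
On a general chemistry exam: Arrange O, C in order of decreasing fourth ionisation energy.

O > C

After 3 electrons have been removed, what remains? O³⁺ still has 3 valence electrons; C³⁺ still has 1 valence electron.
All are still removing valence electrons, so compare the +3 ions as you would atoms: IE_4 generally rises across a period (higher Z_eff) and falls down a group (larger shell), subject to the usual subshell exceptions.
Valence configurations: O³⁺ [He]2s²2p¹, C³⁺ [He]2s¹.
Approximate IE_4 values (kJ/mol): O 7469, C 6223.
So the fourth ionization energies run C < O.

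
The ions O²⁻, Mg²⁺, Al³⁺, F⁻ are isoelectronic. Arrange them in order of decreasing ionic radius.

O²⁻, F⁻, Mg²⁺, Al³⁺

All of these have 10 electrons, so size is governed by nuclear charge alone: the more protons, the stronger the pull on the same electron cloud, and the smaller the ion.
Nuclear charges: Al³⁺ (Z=13), Mg²⁺ (Z=12), F⁻ (Z=9), O²⁻ (Z=8).
Largest to smallest: O²⁻ > F⁻ > Mg²⁺ > Al³⁺.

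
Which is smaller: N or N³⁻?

N

Forming N³⁻ adds 3 electrons to N. More electron–electron repulsion in the same shell, with unchanged nuclear charge, lets the cloud expand.
An anion is larger than its parent atom: N³⁻ > N.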